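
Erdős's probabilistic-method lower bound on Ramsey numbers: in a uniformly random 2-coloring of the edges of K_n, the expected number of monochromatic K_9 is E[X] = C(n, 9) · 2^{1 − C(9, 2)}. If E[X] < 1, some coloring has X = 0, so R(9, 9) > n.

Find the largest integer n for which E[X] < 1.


We need C(n, 9) · 2^{1 − 36} < 1, i.e. C(n, 9) < 2^{36 − 1} = 34359738368.
Check values of n near the boundary:
  n = 64: C(64, 9) = 27540584512; 27540584512 < 34359738368? YES
  n = 65: C(65, 9) = 31966749880; 31966749880 < 34359738368? YES
  n = 66: C(66, 9) = 37014131440; 37014131440 < 34359738368? NO
The largest n with C(n, 9) < 34359738368 is n = 65 (where E[X] = 3995843735/4294967296 ≈ 0.9303549). Hence R(9, 9) > 65, i.e. R(9, 9) ≥ 66.

Largest n = 65; hence R(9, 9) > 65.


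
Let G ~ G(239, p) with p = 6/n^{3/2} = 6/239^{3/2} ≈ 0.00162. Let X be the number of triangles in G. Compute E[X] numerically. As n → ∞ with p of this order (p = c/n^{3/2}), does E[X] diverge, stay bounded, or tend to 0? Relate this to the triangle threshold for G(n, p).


Number of potential triangles: C(239, 3) = 2246839.
Each occurs with probability p³ ≈ (0.00162)³ ≈ 4.28216e-09.
By linearity: E[X] = C(239, 3)·p³ ≈ 2246839 · 4.28216e-09 ≈ 0.010.
Since α = 3/2 > 1, p = c/n^{3/2} = o(1/n) is below the triangle threshold p ~ 1/n. Asymptotically E[X] ~ (c³/6)·n^{3(1−α)} = (6³/6)·n^{-1.5} → 0, so by Markov's inequality G has no triangles w.h.p.

E[X] ≈ 0.010; in regime p = Θ(1/n^{3/2}) E[X] tends to 0 (below the triangle threshold p ~ 1/n).


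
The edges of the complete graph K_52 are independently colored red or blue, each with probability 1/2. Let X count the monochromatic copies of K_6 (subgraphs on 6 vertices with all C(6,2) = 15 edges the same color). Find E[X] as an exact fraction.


Let X = Σ_S X_S over the C(52, 6) = 20358520 subsets S of size 6, where X_S = 1 if the K_6 on S is monochromatic.
For a fixed S, the K_6 on S has C(6, 2) = 15 edges. P[all 15 edges red] = (1/2)^15, and likewise for blue, so P[monochromatic] = 2·(1/2)^15 = 2^{1 − 15} = 1/16384.
By linearity of expectation: E[X] = C(52, 6) · 2^{1 − 15} = 20358520 · 1/16384 = 2544815/2048.
Numerically: E[X] ≈ 1242.5854.

E[X] = C(52,6)·2^(1−C(6,2)) = 2544815/2048 ≈ 1242.5854.


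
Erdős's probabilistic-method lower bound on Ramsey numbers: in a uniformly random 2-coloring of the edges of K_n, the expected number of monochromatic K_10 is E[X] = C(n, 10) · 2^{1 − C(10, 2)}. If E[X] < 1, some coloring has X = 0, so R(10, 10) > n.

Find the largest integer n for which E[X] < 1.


We need C(n, 10) · 2^{1 − 45} < 1, i.e. C(n, 10) < 2^{45 − 1} = 17592186044416.
Check values of n near the boundary:
  n = 97: C(97, 10) = 12576469727536; 12576469727536 < 17592186044416? YES
  n = 98: C(98, 10) = 14005614014756; 14005614014756 < 17592186044416? YES
  n = 99: C(99, 10) = 15579278510796; 15579278510796 < 17592186044416? YES
  n = 100: C(100, 10) = 17310309456440; 17310309456440 < 17592186044416? YES
  n = 101: C(101, 10) = 19212541264840; 19212541264840 < 17592186044416? NO
The largest n with C(n, 10) < 17592186044416 is n = 100 (where E[X] = 2163788682055/2199023255552 ≈ 0.98398). Hence R(10, 10) > 100, i.e. R(10, 10) ≥ 101.

Largest n = 100; hence R(10, 10) > 100.


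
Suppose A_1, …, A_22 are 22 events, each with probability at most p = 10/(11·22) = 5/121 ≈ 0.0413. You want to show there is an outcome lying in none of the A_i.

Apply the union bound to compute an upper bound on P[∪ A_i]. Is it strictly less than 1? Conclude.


Union bound: P[∪_{i=1}^{22} A_i] ≤ Σ_i P[A_i] ≤ 22·p = 22·(5/121) = 10/11.
Numerically: 10/11 ≈ 0.9091.
Is 10/11 < 1? YES.
Since P[∪ A_i] ≤ 10/11 < 1, the complement has P[∩ A_i^c] ≥ 1 − 10/11 = 1/11 > 0, so some outcome avoids every A_i.

22·p = 10/11 ≈ 0.9091; existence CERTIFIED by the union bound.


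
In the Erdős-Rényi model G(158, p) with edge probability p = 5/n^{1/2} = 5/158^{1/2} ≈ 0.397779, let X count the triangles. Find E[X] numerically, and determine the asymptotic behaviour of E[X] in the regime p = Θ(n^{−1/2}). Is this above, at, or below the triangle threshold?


Number of potential triangles: C(158, 3) = 644956.
Each occurs with probability p³ ≈ (0.397779)³ ≈ 6.29396586e-02.
By linearity: E[X] = C(158, 3)·p³ ≈ 644956 · 6.29396586e-02 ≈ 40593.310425.
Since α = 1/2 < 1, p = c/n^{1/2} ≫ 1/n is above the triangle threshold p ~ 1/n. Asymptotically E[X] ~ (c³/6)·n^{3(1−α)} = (5³/6)·n^{1.5} → ∞; triangles are abundant w.h.p.

E[X] ≈ 40593.310425; in regime p = Θ(1/n^{1/2}) E[X] diverges (above the triangle threshold p ~ 1/n).


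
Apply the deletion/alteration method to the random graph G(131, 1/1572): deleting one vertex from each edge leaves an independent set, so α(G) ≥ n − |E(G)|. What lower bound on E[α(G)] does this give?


E[|E(G)|] = C(131, 2)·p = 8515 · (1/1572) = 65/12.
E[α(G)] ≥ n − E[|E(G)|] = 131 − 65/12 = 1507/12.
Numerically: ≈ 125.583333.
(This is only a lower bound; the true E[α(G)] may be larger.)

E[α(G)] ≥ 1507/12 ≈ 125.583333.


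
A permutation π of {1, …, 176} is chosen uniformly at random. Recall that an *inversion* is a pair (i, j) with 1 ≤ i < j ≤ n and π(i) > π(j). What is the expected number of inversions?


Write X = Σ X_I over the C(176, 2) = 15400 pairs i < j, with X_I the indicator of one inversion.
There are 15400 indicators.
For each fixed pair i < j, the values π(i) and π(j) are two distinct elements of {1, …, 176} in uniformly random order; by symmetry P[π(i) > π(j)] = 1/2.
By linearity: E[X] = 15400 · (1/2) = C(176, 2) · (1/2) = 15400/2 = 7700 ≈ 7700.000000.

E[X] = 7700 = 7700.000000.


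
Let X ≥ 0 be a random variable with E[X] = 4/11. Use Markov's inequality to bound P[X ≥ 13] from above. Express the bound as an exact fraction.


μ = E[X] = 4/11, a = 13.
Markov: P[X ≥ 13] ≤ μ/a = (4/11)/13 = 4/143.
Numerically: ≈ 0.0280.
(Since a = 13 > μ = 0.3636, the bound 4/143 is < 1 and informative.)

P[X ≥ 13] ≤ 4/143 ≈ 0.0280.


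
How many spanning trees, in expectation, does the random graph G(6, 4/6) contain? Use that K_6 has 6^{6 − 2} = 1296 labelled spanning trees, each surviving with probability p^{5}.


K_6 has 6^{6 − 2} = 1296 labelled spanning trees.
For each such spanning tree H, let X_H = 1 if all 5 edges of H are present in G. Then P[X_H = 1] = p^{5} = (2/3)^{5} = 32/243.
Summing the indicators: E[X] = Σ_H E[X_H] = 1296 · p^{5} = 1296 · 32/243 = 512/3.
Numerically: E[X] ≈ 170.667.

E[X] = 1296 · (2/3)^{5} = 512/3 ≈ 170.667.


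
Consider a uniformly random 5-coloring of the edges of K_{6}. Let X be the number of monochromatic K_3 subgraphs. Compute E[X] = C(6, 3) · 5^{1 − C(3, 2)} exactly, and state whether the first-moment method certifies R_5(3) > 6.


E[X] = C(6, 3) · 5^{1 − 3} = 20 · 5^{−2} = 20/25.
As a reduced fraction: E[X] = 4/5 ≈ 0.8000.
Is E[X] < 1? YES.
Since E[X] < 1, there exists a 5-coloring of K_{6} with no monochromatic K_3; hence R_5(3) > 6.

E[X] = 4/5 ≈ 0.8000; E[X] < 1, so R_5(3) > 6.


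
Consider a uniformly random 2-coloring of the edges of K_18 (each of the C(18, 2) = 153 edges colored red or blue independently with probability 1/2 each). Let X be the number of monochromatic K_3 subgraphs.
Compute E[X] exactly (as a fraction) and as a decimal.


Let X = Σ_S X_S over the C(18, 3) = 816 subsets S of size 3, where X_S = 1 if the K_3 on S is monochromatic.
For a fixed S, the K_3 on S has C(3, 2) = 3 edges. P[all 3 edges red] = (1/2)^3, and likewise for blue, so P[monochromatic] = 2·(1/2)^3 = 2^{1 − 3} = 1/4.
By linearity of expectation: E[X] = C(18, 3) · 2^{1 − 3} = 816 · 1/4 = 204.
Numerically: E[X] ≈ 204.000.

E[X] = C(18,3)·2^(1−C(3,2)) = 204 ≈ 204.000.


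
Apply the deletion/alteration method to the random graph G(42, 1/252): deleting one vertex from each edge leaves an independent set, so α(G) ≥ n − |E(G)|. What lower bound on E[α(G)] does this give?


E[|E(G)|] = C(42, 2)·p = 861 · (1/252) = 41/12.
E[α(G)] ≥ n − E[|E(G)|] = 42 − 41/12 = 463/12.
Numerically: ≈ 38.58333.
(This is only a lower bound; the true E[α(G)] may be larger.)

E[α(G)] ≥ 463/12 ≈ 38.58333.


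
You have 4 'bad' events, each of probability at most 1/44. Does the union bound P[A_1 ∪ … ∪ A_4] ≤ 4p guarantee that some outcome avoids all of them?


Union bound: P[∪_{i=1}^{4} A_i] ≤ Σ_i P[A_i] ≤ 4·p = 4·(1/44) = 1/11.
Numerically: 1/11 ≈ 0.09091.
Is 1/11 < 1? YES.
Since P[∪ A_i] ≤ 1/11 < 1, the complement has P[∩ A_i^c] ≥ 1 − 1/11 = 10/11 > 0, so some outcome avoids every A_i.

4·p = 1/11 ≈ 0.09091; existence CERTIFIED by the union bound.


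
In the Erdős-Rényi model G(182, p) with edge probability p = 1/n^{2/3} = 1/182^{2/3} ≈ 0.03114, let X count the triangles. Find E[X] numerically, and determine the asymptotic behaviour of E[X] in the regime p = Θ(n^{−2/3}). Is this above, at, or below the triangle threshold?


Number of potential triangles: C(182, 3) = 988260.
Each occurs with probability p³ ≈ (0.03114)³ ≈ 3.018959e-05.
By linearity: E[X] = C(182, 3)·p³ ≈ 988260 · 3.018959e-05 ≈ 29.8352.
Since α = 2/3 < 1, p = c/n^{2/3} ≫ 1/n is above the triangle threshold p ~ 1/n. Asymptotically E[X] ~ (c³/6)·n^{3(1−α)} = (1³/6)·n^{1} → ∞; triangles are abundant w.h.p.

E[X] ≈ 29.8352; in regime p = Θ(1/n^{2/3}) E[X] diverges (above the triangle threshold p ~ 1/n).


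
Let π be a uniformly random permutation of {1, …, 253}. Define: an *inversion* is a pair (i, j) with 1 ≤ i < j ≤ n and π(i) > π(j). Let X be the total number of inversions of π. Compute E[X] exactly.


Write X = Σ X_I over the C(253, 2) = 31878 pairs i < j, with X_I the indicator of one inversion.
There are 31878 indicators.
For each fixed pair i < j, the values π(i) and π(j) are two distinct elements of {1, …, 253} in uniformly random order; by symmetry P[π(i) > π(j)] = 1/2.
By linearity: E[X] = 31878 · (1/2) = C(253, 2) · (1/2) = 31878/2 = 15939 ≈ 15939.000.

E[X] = 15939 = 15939.000.


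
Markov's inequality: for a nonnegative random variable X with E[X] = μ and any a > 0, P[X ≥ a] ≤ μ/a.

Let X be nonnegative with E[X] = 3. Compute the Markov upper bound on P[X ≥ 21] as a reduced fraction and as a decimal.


μ = E[X] = 3, a = 21.
Markov: P[X ≥ 21] ≤ μ/a = (3)/21 = 1/7.
Numerically: ≈ 0.143.
(Since a = 21 > μ = 3.000, the bound 1/7 is < 1 and informative.)

P[X ≥ 21] ≤ 1/7 ≈ 0.143.


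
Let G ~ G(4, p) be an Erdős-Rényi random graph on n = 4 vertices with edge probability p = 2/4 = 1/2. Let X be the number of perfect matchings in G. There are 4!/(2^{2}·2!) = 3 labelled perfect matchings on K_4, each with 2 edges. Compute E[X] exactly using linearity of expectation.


K_4 has 4!/(2^{2}·2!) = 3 labelled perfect matchings.
For each such perfect matching H, let X_H = 1 if all 2 edges of H are present in G. Then P[X_H = 1] = p^{2} = (1/2)^{2} = 1/4.
By linearity of expectation: E[X] = Σ_H E[X_H] = 3 · p^{2} = 3 · 1/4 = 3/4.
Numerically: E[X] ≈ 0.75.

E[X] = 3 · (1/2)^{2} = 3/4 ≈ 0.75.


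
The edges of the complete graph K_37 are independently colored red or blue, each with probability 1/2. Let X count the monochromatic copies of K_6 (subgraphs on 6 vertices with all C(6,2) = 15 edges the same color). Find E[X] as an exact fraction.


Let X = Σ_S X_S over the C(37, 6) = 2324784 subsets S of size 6, where X_S = 1 if the K_6 on S is monochromatic.
For a fixed S, the K_6 on S has C(6, 2) = 15 edges. P[all 15 edges red] = (1/2)^15, and likewise for blue, so P[monochromatic] = 2·(1/2)^15 = 2^{1 − 15} = 1/16384.
By linearity of expectation: E[X] = C(37, 6) · 2^{1 − 15} = 2324784 · 1/16384 = 145299/1024.
Numerically: E[X] ≈ 141.89355.

E[X] = C(37,6)·2^(1−C(6,2)) = 145299/1024 ≈ 141.89355.


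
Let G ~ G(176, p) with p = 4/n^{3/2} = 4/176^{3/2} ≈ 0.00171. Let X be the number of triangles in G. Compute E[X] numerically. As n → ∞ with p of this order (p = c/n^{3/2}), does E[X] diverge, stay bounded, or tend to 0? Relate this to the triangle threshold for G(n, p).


Number of potential triangles: C(176, 3) = 893200.
Each occurs with probability p³ ≈ (0.00171)³ ≈ 5.02774e-09.
By linearity: E[X] = C(176, 3)·p³ ≈ 893200 · 5.02774e-09 ≈ 0.004.
Since α = 3/2 > 1, p = c/n^{3/2} = o(1/n) is below the triangle threshold p ~ 1/n. Asymptotically E[X] ~ (c³/6)·n^{3(1−α)} = (4³/6)·n^{-1.5} → 0, so by Markov's inequality G has no triangles w.h.p.

E[X] ≈ 0.004; in regime p = Θ(1/n^{3/2}) E[X] tends to 0 (below the triangle threshold p ~ 1/n).


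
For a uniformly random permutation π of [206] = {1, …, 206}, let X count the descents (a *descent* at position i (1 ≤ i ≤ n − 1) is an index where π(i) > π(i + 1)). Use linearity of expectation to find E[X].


Write X = Σ X_I over i = 1, …, 205, with X_I the indicator of one descent.
There are 205 indicators.
For each fixed i, the pair (π(i), π(i+1)) is a uniformly random ordered pair of distinct values from {1, …, 206}; by symmetry P[π(i) > π(i+1)] = 1/2.
By linearity: E[X] = 205 · (1/2) = (206 − 1) · (1/2) = 205/2 ≈ 102.50000.

E[X] = 205/2 = 102.50000.


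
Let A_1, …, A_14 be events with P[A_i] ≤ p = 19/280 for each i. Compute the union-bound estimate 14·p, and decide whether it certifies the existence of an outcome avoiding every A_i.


Union bound: P[∪_{i=1}^{14} A_i] ≤ Σ_i P[A_i] ≤ 14·p = 14·(19/280) = 19/20.
Numerically: 19/20 ≈ 0.950.
Is 19/20 < 1? YES.
Since P[∪ A_i] ≤ 19/20 < 1, the complement has P[∩ A_i^c] ≥ 1 − 19/20 = 1/20 > 0, so some outcome avoids every A_i.

14·p = 19/20 ≈ 0.950; existence CERTIFIED by the union bound.


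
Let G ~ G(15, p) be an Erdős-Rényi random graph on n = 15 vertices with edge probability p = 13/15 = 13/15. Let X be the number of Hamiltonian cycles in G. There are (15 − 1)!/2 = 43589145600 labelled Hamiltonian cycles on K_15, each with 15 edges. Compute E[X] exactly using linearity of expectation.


K_15 has (15 − 1)!/2 = 43589145600 labelled Hamiltonian cycles.
For each such Hamiltonian cycle H, let X_H = 1 if all 15 edges of H are present in G. Then P[X_H = 1] = p^{15} = (13/15)^{15} = 51185893014090757/437893890380859375.
Summing the indicators: E[X] = Σ_H E[X_H] = 43589145600 · p^{15} = 43589145600 · 51185893014090757/437893890380859375 = 367267381606127548722176/72081298828125.
Numerically: E[X] ≈ 5.1e+09.

E[X] = 43589145600 · (13/15)^{15} = 367267381606127548722176/72081298828125 ≈ 5.1e+09.


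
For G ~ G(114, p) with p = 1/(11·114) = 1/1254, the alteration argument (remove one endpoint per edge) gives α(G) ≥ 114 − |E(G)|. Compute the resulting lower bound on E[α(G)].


E[|E(G)|] = C(114, 2)·p = 6441 · (1/1254) = 113/22.
E[α(G)] ≥ n − E[|E(G)|] = 114 − 113/22 = 2395/22.
Numerically: ≈ 108.863636.
(This is only a lower bound; the true E[α(G)] may be larger.)

E[α(G)] ≥ 2395/22 ≈ 108.863636.


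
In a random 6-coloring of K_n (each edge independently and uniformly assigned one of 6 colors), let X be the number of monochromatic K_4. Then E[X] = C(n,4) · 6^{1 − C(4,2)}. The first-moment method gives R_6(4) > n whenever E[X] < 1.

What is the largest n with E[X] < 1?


We need C(n, 4) · 6^{1 − 6} < 1, i.e. C(n, 4) < 6^{6 − 1} = 7776.
Check values of n near the boundary:
  n = 17: C(17, 4) = 2380; 2380 < 7776? YES
  n = 18: C(18, 4) = 3060; 3060 < 7776? YES
  n = 19: C(19, 4) = 3876; 3876 < 7776? YES
  n = 20: C(20, 4) = 4845; 4845 < 7776? YES
  n = 21: C(21, 4) = 5985; 5985 < 7776? YES
  n = 22: C(22, 4) = 7315; 7315 < 7776? YES
  n = 23: C(23, 4) = 8855; 8855 < 7776? NO
The largest n with C(n, 4) < 7776 is n = 22 (where E[X] = 7315/7776 ≈ 0.9407). Hence R_6(4) > 22, i.e. R_6(4) ≥ 23.

Largest n = 22; hence R_6(4) > 22.


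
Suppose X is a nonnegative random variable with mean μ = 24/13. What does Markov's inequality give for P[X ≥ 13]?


μ = E[X] = 24/13, a = 13.
Markov: P[X ≥ 13] ≤ μ/a = (24/13)/13 = 24/169.
Numerically: ≈ 0.14201.
(Since a = 13 > μ = 1.84615, the bound 24/169 is < 1 and informative.)

P[X ≥ 13] ≤ 24/169 ≈ 0.14201.


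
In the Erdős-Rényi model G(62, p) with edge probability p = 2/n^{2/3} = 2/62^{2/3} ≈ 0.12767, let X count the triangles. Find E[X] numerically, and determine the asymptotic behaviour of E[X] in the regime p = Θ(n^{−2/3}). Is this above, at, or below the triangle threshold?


Number of potential triangles: C(62, 3) = 37820.
Each occurs with probability p³ ≈ (0.12767)³ ≈ 2.0811655e-03.
By linearity: E[X] = C(62, 3)·p³ ≈ 37820 · 2.0811655e-03 ≈ 78.70968.
Since α = 2/3 < 1, p = c/n^{2/3} ≫ 1/n is above the triangle threshold p ~ 1/n. Asymptotically E[X] ~ (c³/6)·n^{3(1−α)} = (2³/6)·n^{1} → ∞; triangles are abundant w.h.p.

E[X] ≈ 78.70968; in regime p = Θ(1/n^{2/3}) E[X] diverges (above the triangle threshold p ~ 1/n).


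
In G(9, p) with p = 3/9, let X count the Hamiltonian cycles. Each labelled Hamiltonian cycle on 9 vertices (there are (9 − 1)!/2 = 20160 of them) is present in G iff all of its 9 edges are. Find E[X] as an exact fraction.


K_9 has (9 − 1)!/2 = 20160 labelled Hamiltonian cycles.
For each such Hamiltonian cycle H, let X_H = 1 if all 9 edges of H are present in G. Then P[X_H = 1] = p^{9} = (1/3)^{9} = 1/19683.
By linearity of expectation: E[X] = Σ_H E[X_H] = 20160 · p^{9} = 20160 · 1/19683 = 2240/2187.
Numerically: E[X] ≈ 1.02423.

E[X] = 20160 · (1/3)^{9} = 2240/2187 ≈ 1.02423.


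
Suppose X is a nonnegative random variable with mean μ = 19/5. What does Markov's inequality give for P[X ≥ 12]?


μ = E[X] = 19/5, a = 12.
Markov: P[X ≥ 12] ≤ μ/a = (19/5)/12 = 19/60.
Numerically: ≈ 0.317.
(Since a = 12 > μ = 3.800, the bound 19/60 is < 1 and informative.)

P[X ≥ 12] ≤ 19/60 ≈ 0.317.


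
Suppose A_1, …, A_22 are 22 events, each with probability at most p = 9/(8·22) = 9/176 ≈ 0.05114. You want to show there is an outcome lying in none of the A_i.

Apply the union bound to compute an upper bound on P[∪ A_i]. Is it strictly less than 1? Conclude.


Union bound: P[∪_{i=1}^{22} A_i] ≤ Σ_i P[A_i] ≤ 22·p = 22·(9/176) = 9/8.
Numerically: 9/8 ≈ 1.12500.
Is 9/8 < 1? NO.
Since the bound 9/8 is ≥ 1, the union bound is uninformative here; it does NOT by itself certify existence.

22·p = 9/8 ≈ 1.12500; existence NOT certified by the union bound.


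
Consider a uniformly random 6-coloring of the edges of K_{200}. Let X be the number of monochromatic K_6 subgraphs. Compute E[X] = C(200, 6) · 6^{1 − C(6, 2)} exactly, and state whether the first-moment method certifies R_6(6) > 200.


E[X] = C(200, 6) · 6^{1 − 15} = 82408626300 · 6^{−14} = 82408626300/78364164096.
As a reduced fraction: E[X] = 6867385525/6530347008 ≈ 1.051611.
Is E[X] < 1? NO.
Since E[X] ≥ 1, the first-moment bound is inconclusive at n = 200; it does NOT by itself certify R_6(6) > 200.

E[X] = 6867385525/6530347008 ≈ 1.051611; E[X] ≥ 1; first-moment method inconclusive here.


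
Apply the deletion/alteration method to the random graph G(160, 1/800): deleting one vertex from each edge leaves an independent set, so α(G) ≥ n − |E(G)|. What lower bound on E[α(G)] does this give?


E[|E(G)|] = C(160, 2)·p = 12720 · (1/800) = 159/10.
E[α(G)] ≥ n − E[|E(G)|] = 160 − 159/10 = 1441/10.
Numerically: ≈ 144.100.
(This is only a lower bound; the true E[α(G)] may be larger.)

E[α(G)] ≥ 1441/10 ≈ 144.100.


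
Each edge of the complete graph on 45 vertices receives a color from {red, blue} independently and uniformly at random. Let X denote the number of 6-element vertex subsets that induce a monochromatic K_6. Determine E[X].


Let X = Σ_S X_S over the C(45, 6) = 8145060 subsets S of size 6, where X_S = 1 if the K_6 on S is monochromatic.
For a fixed S, the K_6 on S has C(6, 2) = 15 edges. P[all 15 edges red] = (1/2)^15, and likewise for blue, so P[monochromatic] = 2·(1/2)^15 = 2^{1 − 15} = 1/16384.
By linearity of expectation: E[X] = C(45, 6) · 2^{1 − 15} = 8145060 · 1/16384 = 2036265/4096.
Numerically: E[X] ≈ 497.135.

E[X] = C(45,6)·2^(1−C(6,2)) = 2036265/4096 ≈ 497.135.


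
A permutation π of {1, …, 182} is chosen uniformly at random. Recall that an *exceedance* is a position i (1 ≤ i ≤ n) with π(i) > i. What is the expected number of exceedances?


Write X = Σ_{i=1}^{182} X_i, where X_i = 1_{π(i) > i}.
For each fixed i, π(i) is uniform over {1, …, 182} (marginal of a uniform permutation), so P[π(i) > i] = (n − i)/n. Summing: Σ_{i=1}^{182} (n − i)/n = (0 + 1 + … + 181)/182 = 182(182 − 1)/(2·182) = (182 − 1)/2.
Hence E[X] = Σ_{i=1}^{182} (182 − i)/182 = 181/2 ≈ 90.5000.

E[X] = 181/2 = 90.5000.


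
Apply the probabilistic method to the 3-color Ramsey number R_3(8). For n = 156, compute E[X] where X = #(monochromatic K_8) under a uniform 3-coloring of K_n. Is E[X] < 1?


E[X] = C(156, 8) · 3^{1 − 28} = 7248464019225 · 3^{−27} = 7248464019225/7625597484987.
As a reduced fraction: E[X] = 805384891025/847288609443 ≈ 0.95054.
Is E[X] < 1? YES.
Since E[X] < 1, there exists a 3-coloring of K_{156} with no monochromatic K_8; hence R_3(8) > 156.

E[X] = 805384891025/847288609443 ≈ 0.95054; E[X] < 1, so R_3(8) > 156.


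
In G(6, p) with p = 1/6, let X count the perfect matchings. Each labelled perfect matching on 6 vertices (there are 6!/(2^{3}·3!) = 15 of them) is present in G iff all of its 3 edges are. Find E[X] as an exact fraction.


K_6 has 6!/(2^{3}·3!) = 15 labelled perfect matchings.
For each such perfect matching H, let X_H = 1 if all 3 edges of H are present in G. Then P[X_H = 1] = p^{3} = (1/6)^{3} = 1/216.
Summing the indicators: E[X] = Σ_H E[X_H] = 15 · p^{3} = 15 · 1/216 = 5/72.
Numerically: E[X] ≈ 0.06944.

E[X] = 15 · (1/6)^{3} = 5/72 ≈ 0.06944.


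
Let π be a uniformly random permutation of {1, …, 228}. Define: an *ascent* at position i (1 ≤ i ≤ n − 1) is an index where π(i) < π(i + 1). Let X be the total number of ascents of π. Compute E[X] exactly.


Write X = Σ X_I over i = 1, …, 227, with X_I the indicator of one ascent.
There are 227 indicators.
For each fixed i, the pair (π(i), π(i+1)) is a uniformly random ordered pair of distinct values from {1, …, 228}; by symmetry P[π(i) < π(i+1)] = 1/2.
By linearity: E[X] = 227 · (1/2) = (228 − 1) · (1/2) = 227/2 ≈ 113.5000.

E[X] = 227/2 = 113.5000.


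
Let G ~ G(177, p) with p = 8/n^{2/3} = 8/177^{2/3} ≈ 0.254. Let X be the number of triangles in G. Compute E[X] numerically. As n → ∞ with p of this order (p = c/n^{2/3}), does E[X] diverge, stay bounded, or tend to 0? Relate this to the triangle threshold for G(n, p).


Number of potential triangles: C(177, 3) = 908600.
Each occurs with probability p³ ≈ (0.254)³ ≈ 1.63427e-02.
By linearity: E[X] = C(177, 3)·p³ ≈ 908600 · 1.63427e-02 ≈ 14848.964.
Since α = 2/3 < 1, p = c/n^{2/3} ≫ 1/n is above the triangle threshold p ~ 1/n. Asymptotically E[X] ~ (c³/6)·n^{3(1−α)} = (8³/6)·n^{1} → ∞; triangles are abundant w.h.p.

E[X] ≈ 14848.964; in regime p = Θ(1/n^{2/3}) E[X] diverges (above the triangle threshold p ~ 1/n).


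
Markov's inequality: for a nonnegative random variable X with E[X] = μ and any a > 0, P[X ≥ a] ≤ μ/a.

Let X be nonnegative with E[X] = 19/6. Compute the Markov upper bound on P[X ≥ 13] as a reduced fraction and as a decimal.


μ = E[X] = 19/6, a = 13.
Markov: P[X ≥ 13] ≤ μ/a = (19/6)/13 = 19/78.
Numerically: ≈ 0.24359.
(Since a = 13 > μ = 3.16667, the bound 19/78 is < 1 and informative.)

P[X ≥ 13] ≤ 19/78 ≈ 0.24359.


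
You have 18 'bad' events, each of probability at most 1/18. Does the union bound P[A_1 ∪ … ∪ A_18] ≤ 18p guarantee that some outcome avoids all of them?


Union bound: P[∪_{i=1}^{18} A_i] ≤ Σ_i P[A_i] ≤ 18·p = 18·(1/18) = 1.
Numerically: 1 ≈ 1.000000.
Is 1 < 1? NO.
Since the bound 1 is ≥ 1, the union bound is uninformative here; it does NOT by itself certify existence.

18·p = 1 ≈ 1.000000; existence NOT certified by the union bound.


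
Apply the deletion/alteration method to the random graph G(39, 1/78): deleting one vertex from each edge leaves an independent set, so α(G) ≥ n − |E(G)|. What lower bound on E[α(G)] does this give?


E[|E(G)|] = C(39, 2)·p = 741 · (1/78) = 19/2.
E[α(G)] ≥ n − E[|E(G)|] = 39 − 19/2 = 59/2.
Numerically: ≈ 29.50000.
(This is only a lower bound; the true E[α(G)] may be larger.)

E[α(G)] ≥ 59/2 ≈ 29.50000.


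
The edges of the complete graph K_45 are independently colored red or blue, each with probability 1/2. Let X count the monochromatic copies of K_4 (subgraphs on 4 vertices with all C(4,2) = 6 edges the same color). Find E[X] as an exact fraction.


Let X = Σ_S X_S over the C(45, 4) = 148995 subsets S of size 4, where X_S = 1 if the K_4 on S is monochromatic.
For a fixed S, the K_4 on S has C(4, 2) = 6 edges. P[all 6 edges red] = (1/2)^6, and likewise for blue, so P[monochromatic] = 2·(1/2)^6 = 2^{1 − 6} = 1/32.
By linearity of expectation: E[X] = C(45, 4) · 2^{1 − 6} = 148995 · 1/32 = 148995/32.
Numerically: E[X] ≈ 4656.093750.

E[X] = C(45,4)·2^(1−C(4,2)) = 148995/32 ≈ 4656.093750.


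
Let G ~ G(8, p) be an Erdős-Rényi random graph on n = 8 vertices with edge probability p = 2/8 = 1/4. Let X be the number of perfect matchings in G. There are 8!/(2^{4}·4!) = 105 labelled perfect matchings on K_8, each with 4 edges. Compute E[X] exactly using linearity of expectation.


K_8 has 8!/(2^{4}·4!) = 105 labelled perfect matchings.
For each such perfect matching H, let X_H = 1 if all 4 edges of H are present in G. Then P[X_H = 1] = p^{4} = (1/4)^{4} = 1/256.
By linearity: E[X] = Σ_H E[X_H] = 105 · p^{4} = 105 · 1/256 = 105/256.
Numerically: E[X] ≈ 0.41.

E[X] = 105 · (1/4)^{4} = 105/256 ≈ 0.41.


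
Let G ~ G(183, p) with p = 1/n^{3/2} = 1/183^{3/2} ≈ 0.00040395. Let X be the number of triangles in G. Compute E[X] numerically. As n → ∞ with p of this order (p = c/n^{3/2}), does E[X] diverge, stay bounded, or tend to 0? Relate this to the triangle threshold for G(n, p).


Number of potential triangles: C(183, 3) = 1004731.
Each occurs with probability p³ ≈ (0.00040395)³ ≈ 6.5912851e-11.
By linearity: E[X] = C(183, 3)·p³ ≈ 1004731 · 6.5912851e-11 ≈ 0.00007.
Since α = 3/2 > 1, p = c/n^{3/2} = o(1/n) is below the triangle threshold p ~ 1/n. Asymptotically E[X] ~ (c³/6)·n^{3(1−α)} = (1³/6)·n^{-1.5} → 0, so by Markov's inequality G has no triangles w.h.p.

E[X] ≈ 0.00007; in regime p = Θ(1/n^{3/2}) E[X] tends to 0 (below the triangle threshold p ~ 1/n).


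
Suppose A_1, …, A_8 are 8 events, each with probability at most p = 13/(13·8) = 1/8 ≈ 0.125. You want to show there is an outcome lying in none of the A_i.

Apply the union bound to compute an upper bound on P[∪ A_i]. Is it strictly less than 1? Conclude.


Union bound: P[∪_{i=1}^{8} A_i] ≤ Σ_i P[A_i] ≤ 8·p = 8·(1/8) = 1.
Numerically: 1 ≈ 1.000.
Is 1 < 1? NO.
Since the bound 1 is ≥ 1, the union bound is uninformative here; it does NOT by itself certify existence.

8·p = 1 ≈ 1.000; existence NOT certified by the union bound.


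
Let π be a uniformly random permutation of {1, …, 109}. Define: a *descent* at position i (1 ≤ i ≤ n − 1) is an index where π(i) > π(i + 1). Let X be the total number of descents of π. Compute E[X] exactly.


Write X = Σ X_I over i = 1, …, 108, with X_I the indicator of one descent.
There are 108 indicators.
For each fixed i, the pair (π(i), π(i+1)) is a uniformly random ordered pair of distinct values from {1, …, 109}; by symmetry P[π(i) > π(i+1)] = 1/2.
By linearity: E[X] = 108 · (1/2) = (109 − 1) · (1/2) = 54 ≈ 54.000.

E[X] = 54 = 54.000.


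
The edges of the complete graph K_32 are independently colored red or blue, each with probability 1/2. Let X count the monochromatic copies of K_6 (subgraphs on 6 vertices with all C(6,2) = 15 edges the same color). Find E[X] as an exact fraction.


Let X = Σ_S X_S over the C(32, 6) = 906192 subsets S of size 6, where X_S = 1 if the K_6 on S is monochromatic.
For a fixed S, the K_6 on S has C(6, 2) = 15 edges. P[all 15 edges red] = (1/2)^15, and likewise for blue, so P[monochromatic] = 2·(1/2)^15 = 2^{1 − 15} = 1/16384.
By linearity of expectation: E[X] = C(32, 6) · 2^{1 − 15} = 906192 · 1/16384 = 56637/1024.
Numerically: E[X] ≈ 55.309570.

E[X] = C(32,6)·2^(1−C(6,2)) = 56637/1024 ≈ 55.309570.


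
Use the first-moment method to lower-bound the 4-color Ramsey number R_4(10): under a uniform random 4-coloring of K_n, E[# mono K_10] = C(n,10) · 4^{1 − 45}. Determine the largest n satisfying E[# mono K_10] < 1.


We need C(n, 10) · 4^{1 − 45} < 1, i.e. C(n, 10) < 4^{45 − 1} = 309485009821345068724781056.
Check values of n near the boundary:
  n = 2022: C(2022, 10) = 307870445231474093395937796; 307870445231474093395937796 < 309485009821345068724781056? YES
  n = 2023: C(2023, 10) = 309399856285778485315440716; 309399856285778485315440716 < 309485009821345068724781056? YES
  n = 2024: C(2024, 10) = 310936101848269937576192656; 310936101848269937576192656 < 309485009821345068724781056? NO
  n = 2025: C(2025, 10) = 312479209053472269772600560; 312479209053472269772600560 < 309485009821345068724781056? NO
  n = 2026: C(2026, 10) = 314029205130126398094885285; 314029205130126398094885285 < 309485009821345068724781056? NO
The largest n with C(n, 10) < 309485009821345068724781056 is n = 2023 (where E[X] = 77349964071444621328860179/77371252455336267181195264 ≈ 0.9997). Hence R_4(10) > 2023, i.e. R_4(10) ≥ 2024.

Largest n = 2023; hence R_4(10) > 2023.


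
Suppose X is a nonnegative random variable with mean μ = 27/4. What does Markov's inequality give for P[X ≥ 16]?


μ = E[X] = 27/4, a = 16.
Markov: P[X ≥ 16] ≤ μ/a = (27/4)/16 = 27/64.
Numerically: ≈ 0.4219.
(Since a = 16 > μ = 6.7500, the bound 27/64 is < 1 and informative.)

P[X ≥ 16] ≤ 27/64 ≈ 0.4219.


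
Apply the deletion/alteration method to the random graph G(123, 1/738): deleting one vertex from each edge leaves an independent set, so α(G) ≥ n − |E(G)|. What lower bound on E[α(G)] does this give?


E[|E(G)|] = C(123, 2)·p = 7503 · (1/738) = 61/6.
E[α(G)] ≥ n − E[|E(G)|] = 123 − 61/6 = 677/6.
Numerically: ≈ 112.833.
(This is only a lower bound; the true E[α(G)] may be larger.)

E[α(G)] ≥ 677/6 ≈ 112.833.


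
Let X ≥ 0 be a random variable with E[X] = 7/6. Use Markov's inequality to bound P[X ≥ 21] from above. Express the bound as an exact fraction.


μ = E[X] = 7/6, a = 21.
Markov: P[X ≥ 21] ≤ μ/a = (7/6)/21 = 1/18.
Numerically: ≈ 0.0556.
(Since a = 21 > μ = 1.1667, the bound 1/18 is < 1 and informative.)

P[X ≥ 21] ≤ 1/18 ≈ 0.0556.


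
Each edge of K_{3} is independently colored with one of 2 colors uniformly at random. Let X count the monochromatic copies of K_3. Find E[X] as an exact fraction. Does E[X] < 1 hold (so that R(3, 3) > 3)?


E[X] = C(3, 3) · 2^{1 − 3} = 1 · 2^{−2} = 1/4.
As a reduced fraction: E[X] = 1/4 ≈ 0.2500000.
Is E[X] < 1? YES.
Since E[X] < 1, there exists a 2-coloring of K_{3} with no monochromatic K_3; hence R(3, 3) > 3.

E[X] = 1/4 ≈ 0.2500000; E[X] < 1, so R(3, 3) > 3.


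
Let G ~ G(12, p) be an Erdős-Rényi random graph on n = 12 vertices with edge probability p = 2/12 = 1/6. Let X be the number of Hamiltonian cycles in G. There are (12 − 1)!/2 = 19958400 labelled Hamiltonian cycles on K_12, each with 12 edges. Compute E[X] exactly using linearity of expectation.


K_12 has (12 − 1)!/2 = 19958400 labelled Hamiltonian cycles.
For each such Hamiltonian cycle H, let X_H = 1 if all 12 edges of H are present in G. Then P[X_H = 1] = p^{12} = (1/6)^{12} = 1/2176782336.
By linearity: E[X] = Σ_H E[X_H] = 19958400 · p^{12} = 19958400 · 1/2176782336 = 1925/209952.
Numerically: E[X] ≈ 0.00916876.

E[X] = 19958400 · (1/6)^{12} = 1925/209952 ≈ 0.00916876.


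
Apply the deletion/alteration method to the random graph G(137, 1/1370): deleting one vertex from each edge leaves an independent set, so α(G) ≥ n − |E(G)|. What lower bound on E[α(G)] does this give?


E[|E(G)|] = C(137, 2)·p = 9316 · (1/1370) = 34/5.
E[α(G)] ≥ n − E[|E(G)|] = 137 − 34/5 = 651/5.
Numerically: ≈ 130.200000.
(This is only a lower bound; the true E[α(G)] may be larger.)

E[α(G)] ≥ 651/5 ≈ 130.200000.


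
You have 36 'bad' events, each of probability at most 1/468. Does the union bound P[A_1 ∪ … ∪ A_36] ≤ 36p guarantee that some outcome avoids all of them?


Union bound: P[∪_{i=1}^{36} A_i] ≤ Σ_i P[A_i] ≤ 36·p = 36·(1/468) = 1/13.
Numerically: 1/13 ≈ 0.076923.
Is 1/13 < 1? YES.
Since P[∪ A_i] ≤ 1/13 < 1, the complement has P[∩ A_i^c] ≥ 1 − 1/13 = 12/13 > 0, so some outcome avoids every A_i.

36·p = 1/13 ≈ 0.076923; existence CERTIFIED by the union bound.


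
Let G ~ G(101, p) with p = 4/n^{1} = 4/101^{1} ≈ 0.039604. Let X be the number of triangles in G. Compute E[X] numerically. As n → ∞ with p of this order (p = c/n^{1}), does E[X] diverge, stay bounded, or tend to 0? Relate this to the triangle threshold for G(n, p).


Number of potential triangles: C(101, 3) = 166650.
Each occurs with probability p³ ≈ (0.039604)³ ≈ 6.21177695e-05.
By linearity: E[X] = C(101, 3)·p³ ≈ 166650 · 6.21177695e-05 ≈ 10.351926.
Here α = 1, so p = 4/n is exactly at the triangle threshold p ~ 1/n. Asymptotically E[X] → c³/6 = 4³/6 = 32/3 ≈ 10.666667, a bounded constant. In this regime the triangle count is asymptotically Poisson(c³/6).

E[X] ≈ 10.351926; in regime p = Θ(1/n^{1}) E[X] stays bounded (at the triangle threshold p ~ 1/n).


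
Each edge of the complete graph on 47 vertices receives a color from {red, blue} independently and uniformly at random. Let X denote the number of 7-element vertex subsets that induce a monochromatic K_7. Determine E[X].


Let X = Σ_S X_S over the C(47, 7) = 62891499 subsets S of size 7, where X_S = 1 if the K_7 on S is monochromatic.
For a fixed S, the K_7 on S has C(7, 2) = 21 edges. P[all 21 edges red] = (1/2)^21, and likewise for blue, so P[monochromatic] = 2·(1/2)^21 = 2^{1 − 21} = 1/1048576.
Summing: E[X] = C(47, 7) · 2^{1 − 21} = 62891499 · 1/1048576 = 62891499/1048576.
Numerically: E[X] ≈ 59.9780.

E[X] = C(47,7)·2^(1−C(7,2)) = 62891499/1048576 ≈ 59.9780.


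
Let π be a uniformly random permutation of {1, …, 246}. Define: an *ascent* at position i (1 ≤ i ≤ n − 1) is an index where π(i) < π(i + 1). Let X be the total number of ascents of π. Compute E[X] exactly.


Write X = Σ X_I over i = 1, …, 245, with X_I the indicator of one ascent.
There are 245 indicators.
For each fixed i, the pair (π(i), π(i+1)) is a uniformly random ordered pair of distinct values from {1, …, 246}; by symmetry P[π(i) < π(i+1)] = 1/2.
By linearity: E[X] = 245 · (1/2) = (246 − 1) · (1/2) = 245/2 ≈ 122.500.

E[X] = 245/2 = 122.500.


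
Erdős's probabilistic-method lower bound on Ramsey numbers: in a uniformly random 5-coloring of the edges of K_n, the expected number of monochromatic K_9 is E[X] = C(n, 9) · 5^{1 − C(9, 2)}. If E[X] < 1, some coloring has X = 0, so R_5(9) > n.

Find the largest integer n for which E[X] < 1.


We need C(n, 9) · 5^{1 − 36} < 1, i.e. C(n, 9) < 5^{36 − 1} = 2910383045673370361328125.
Check values of n near the boundary:
  n = 2166: C(2166, 9) = 2844037944203015677277940; 2844037944203015677277940 < 2910383045673370361328125? YES
  n = 2167: C(2167, 9) = 2855899084841489792706810; 2855899084841489792706810 < 2910383045673370361328125? YES
  n = 2168: C(2168, 9) = 2867804175977929537095120; 2867804175977929537095120 < 2910383045673370361328125? YES
  n = 2169: C(2169, 9) = 2879753360044504243499683; 2879753360044504243499683 < 2910383045673370361328125? YES
  n = 2170: C(2170, 9) = 2891746779868845075610510; 2891746779868845075610510 < 2910383045673370361328125? YES
  n = 2171: C(2171, 9) = 2903784578674959601827205; 2903784578674959601827205 < 2910383045673370361328125? YES
  n = 2172: C(2172, 9) = 2915866900084148060642020; 2915866900084148060642020 < 2910383045673370361328125? NO
  n = 2173: C(2173, 9) = 2927993888115921319674265; 2927993888115921319674265 < 2910383045673370361328125? NO
  n = 2174: C(2174, 9) = 2940165687188920530702934; 2940165687188920530702934 < 2910383045673370361328125? NO
The largest n with C(n, 9) < 2910383045673370361328125 is n = 2171 (where E[X] = 580756915734991920365441/582076609134674072265625 ≈ 0.99773). Hence R_5(9) > 2171, i.e. R_5(9) ≥ 2172.

Largest n = 2171; hence R_5(9) > 2171.


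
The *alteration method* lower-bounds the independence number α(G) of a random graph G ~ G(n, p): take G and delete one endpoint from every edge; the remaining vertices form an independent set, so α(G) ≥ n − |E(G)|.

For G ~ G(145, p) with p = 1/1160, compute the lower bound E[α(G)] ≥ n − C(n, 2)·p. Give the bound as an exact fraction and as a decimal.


E[|E(G)|] = C(145, 2)·p = 10440 · (1/1160) = 9.
E[α(G)] ≥ n − E[|E(G)|] = 145 − 9 = 136.
Numerically: ≈ 136.00000.
(This is only a lower bound; the true E[α(G)] may be larger.)

E[α(G)] ≥ 136 ≈ 136.00000.


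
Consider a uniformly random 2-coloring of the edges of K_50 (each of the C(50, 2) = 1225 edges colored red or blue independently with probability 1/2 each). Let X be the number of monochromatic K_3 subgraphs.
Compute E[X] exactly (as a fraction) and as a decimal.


Let X = Σ_S X_S over the C(50, 3) = 19600 subsets S of size 3, where X_S = 1 if the K_3 on S is monochromatic.
For a fixed S, the K_3 on S has C(3, 2) = 3 edges. P[all 3 edges red] = (1/2)^3, and likewise for blue, so P[monochromatic] = 2·(1/2)^3 = 2^{1 − 3} = 1/4.
Summing: E[X] = C(50, 3) · 2^{1 − 3} = 19600 · 1/4 = 4900.
Numerically: E[X] ≈ 4900.0000.

E[X] = C(50,3)·2^(1−C(3,2)) = 4900 ≈ 4900.0000.


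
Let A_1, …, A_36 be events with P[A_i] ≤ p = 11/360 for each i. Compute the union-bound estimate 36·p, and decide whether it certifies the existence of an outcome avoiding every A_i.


Union bound: P[∪_{i=1}^{36} A_i] ≤ Σ_i P[A_i] ≤ 36·p = 36·(11/360) = 11/10.
Numerically: 11/10 ≈ 1.1000.
Is 11/10 < 1? NO.
Since the bound 11/10 is ≥ 1, the union bound is uninformative here; it does NOT by itself certify existence.

36·p = 11/10 ≈ 1.1000; existence NOT certified by the union bound.


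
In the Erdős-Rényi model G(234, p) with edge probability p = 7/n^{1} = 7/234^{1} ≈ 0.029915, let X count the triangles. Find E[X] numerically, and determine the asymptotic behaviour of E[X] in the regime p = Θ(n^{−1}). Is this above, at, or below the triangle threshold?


Number of potential triangles: C(234, 3) = 2108184.
Each occurs with probability p³ ≈ (0.029915)³ ≈ 2.6769888e-05.
By linearity: E[X] = C(234, 3)·p³ ≈ 2108184 · 2.6769888e-05 ≈ 56.43585.
Here α = 1, so p = 7/n is exactly at the triangle threshold p ~ 1/n. Asymptotically E[X] → c³/6 = 7³/6 = 343/6 ≈ 57.16667, a bounded constant. In this regime the triangle count is asymptotically Poisson(c³/6).

E[X] ≈ 56.43585; in regime p = Θ(1/n^{1}) E[X] stays bounded (at the triangle threshold p ~ 1/n).


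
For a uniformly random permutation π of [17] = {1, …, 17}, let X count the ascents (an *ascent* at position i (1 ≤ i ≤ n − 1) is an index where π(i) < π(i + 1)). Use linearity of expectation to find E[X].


Write X = Σ X_I over i = 1, …, 16, with X_I the indicator of one ascent.
There are 16 indicators.
For each fixed i, the pair (π(i), π(i+1)) is a uniformly random ordered pair of distinct values from {1, …, 17}; by symmetry P[π(i) < π(i+1)] = 1/2.
By linearity: E[X] = 16 · (1/2) = (17 − 1) · (1/2) = 8 ≈ 8.000.

E[X] = 8 = 8.000.


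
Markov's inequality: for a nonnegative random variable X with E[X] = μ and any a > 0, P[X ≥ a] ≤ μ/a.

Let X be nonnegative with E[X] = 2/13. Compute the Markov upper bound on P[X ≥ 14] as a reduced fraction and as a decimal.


μ = E[X] = 2/13, a = 14.
Markov: P[X ≥ 14] ≤ μ/a = (2/13)/14 = 1/91.
Numerically: ≈ 0.011.
(Since a = 14 > μ = 0.154, the bound 1/91 is < 1 and informative.)

P[X ≥ 14] ≤ 1/91 ≈ 0.011.
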